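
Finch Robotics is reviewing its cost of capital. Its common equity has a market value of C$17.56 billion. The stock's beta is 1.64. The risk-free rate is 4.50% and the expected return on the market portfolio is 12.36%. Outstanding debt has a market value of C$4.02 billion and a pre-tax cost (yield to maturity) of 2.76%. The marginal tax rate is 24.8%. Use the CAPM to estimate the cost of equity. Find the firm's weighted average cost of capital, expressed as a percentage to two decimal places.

14.54%

Market risk premium = 12.36% − 4.5% = 7.86%.
Cost of equity via CAPM: Re = 4.5% + 1.64 × 7.86% = 17.3904%.
Total capital V = 17.56 + 4.02 = 21.58.
Equity: weight = 17.56/21.58 = 0.8137; cost = 17.3904%.
Debt: weight = 4.02/21.58 = 0.1863; after-tax cost = 2.76% × (1 − 24.8%) = 2.0755%.
WACC = 0.8137 × 17.3904% + 0.1863 × 2.0755% = 14.5375%.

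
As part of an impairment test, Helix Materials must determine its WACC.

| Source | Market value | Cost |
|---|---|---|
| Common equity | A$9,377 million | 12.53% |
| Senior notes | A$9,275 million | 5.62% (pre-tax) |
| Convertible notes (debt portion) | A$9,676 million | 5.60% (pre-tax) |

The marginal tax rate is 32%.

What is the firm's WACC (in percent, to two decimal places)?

Total capital V = 9377 + 9275 + 9676 = 28328.
Equity: weight = 9377/28328 = 0.3310; cost = 12.53%.
Senior notes: weight = 9275/28328 = 0.3274; after-tax cost = 5.62% × (1 − 32%) = 3.8216%.
Convertible notes (debt portion): weight = 9676/28328 = 0.3416; after-tax cost = 5.6% × (1 − 32%) = 3.8080%.
WACC = 0.3310 × 12.5300% + 0.3274 × 3.8216% + 0.3416 × 3.8080% = 6.6996%.

6.70%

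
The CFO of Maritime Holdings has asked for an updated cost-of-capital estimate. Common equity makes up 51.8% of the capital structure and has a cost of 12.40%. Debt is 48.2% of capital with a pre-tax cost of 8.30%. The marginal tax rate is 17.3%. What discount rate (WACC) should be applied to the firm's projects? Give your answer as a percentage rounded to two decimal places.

After-tax cost of debt = 8.3% × (1 − 17.3%) = 6.8641%.
WACC = 0.518 × 12.4000% + 0.482 × 6.8641% = 9.7317%.

9.73%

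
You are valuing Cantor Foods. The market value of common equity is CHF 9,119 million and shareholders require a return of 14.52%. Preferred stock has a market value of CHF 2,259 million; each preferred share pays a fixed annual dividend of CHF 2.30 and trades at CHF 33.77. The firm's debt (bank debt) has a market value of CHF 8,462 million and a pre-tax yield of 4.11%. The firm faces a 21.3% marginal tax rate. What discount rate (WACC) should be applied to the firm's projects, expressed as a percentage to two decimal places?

Cost of preferred: Rp = 2.3 / 33.77 = 6.8108%.
Total capital V = 9119 + 2259 + 8462 = 19840.
Equity: weight = 9119/19840 = 0.4596; cost = 14.52%.
Preferred: weight = 2259/19840 = 0.1139; cost = 6.8108%.
Bank debt: weight = 8462/19840 = 0.4265; after-tax cost = 4.11% × (1 − 21.3%) = 3.2346%.
WACC = 0.4596 × 14.5200% + 0.1139 × 6.8108% + 0.4265 × 3.2346% = 8.8289%.

8.83%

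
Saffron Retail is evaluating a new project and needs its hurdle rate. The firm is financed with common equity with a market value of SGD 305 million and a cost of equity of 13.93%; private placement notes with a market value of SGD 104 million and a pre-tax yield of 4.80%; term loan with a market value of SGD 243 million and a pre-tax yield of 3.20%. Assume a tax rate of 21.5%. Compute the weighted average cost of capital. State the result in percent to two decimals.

8.05%

Total capital V = 305 + 104 + 243 = 652.
Equity: weight = 305/652 = 0.4678; cost = 13.93%.
Private placement notes: weight = 104/652 = 0.1595; after-tax cost = 4.8% × (1 − 21.5%) = 3.7680%.
Term loan: weight = 243/652 = 0.3727; after-tax cost = 3.2% × (1 − 21.5%) = 2.5120%.
WACC = 0.4678 × 13.9300% + 0.1595 × 3.7680% + 0.3727 × 2.5120% = 8.0536%.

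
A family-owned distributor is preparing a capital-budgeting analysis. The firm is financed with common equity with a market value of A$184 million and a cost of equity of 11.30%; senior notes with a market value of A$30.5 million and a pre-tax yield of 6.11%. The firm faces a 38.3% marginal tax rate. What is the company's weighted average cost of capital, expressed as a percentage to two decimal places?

10.23%

Total capital V = 184 + 30.5 = 214.5.
Equity: weight = 184/214.5 = 0.8578; cost = 11.3%.
Senior notes: weight = 30.5/214.5 = 0.1422; after-tax cost = 6.11% × (1 − 38.3%) = 3.7699%.
WACC = 0.8578 × 11.3000% + 0.1422 × 3.7699% = 10.2293%.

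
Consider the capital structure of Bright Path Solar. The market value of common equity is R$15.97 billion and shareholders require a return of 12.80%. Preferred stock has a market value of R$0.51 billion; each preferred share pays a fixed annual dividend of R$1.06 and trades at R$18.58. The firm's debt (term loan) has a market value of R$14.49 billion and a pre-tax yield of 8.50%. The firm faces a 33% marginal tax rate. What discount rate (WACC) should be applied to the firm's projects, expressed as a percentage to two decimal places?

9.36%

Cost of preferred: Rp = 1.06 / 18.58 = 5.7051%.
Total capital V = 15.97 + 0.51 + 14.49 = 30.97.
Equity: weight = 15.97/30.97 = 0.5157; cost = 12.8%.
Preferred: weight = 0.51/30.97 = 0.0165; cost = 5.7051%.
Term loan: weight = 14.49/30.97 = 0.4679; after-tax cost = 8.5% × (1 − 33%) = 5.6950%.
WACC = 0.5157 × 12.8000% + 0.0165 × 5.7051% + 0.4679 × 5.6950% = 9.3589%.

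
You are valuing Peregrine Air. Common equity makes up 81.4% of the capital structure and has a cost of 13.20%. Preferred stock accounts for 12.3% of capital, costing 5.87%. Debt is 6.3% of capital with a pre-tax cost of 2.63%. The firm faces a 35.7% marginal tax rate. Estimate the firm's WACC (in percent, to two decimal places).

After-tax cost of debt = 2.63% × (1 − 35.7%) = 1.6911%.
WACC = 0.814 × 13.2000% + 0.123 × 5.8700% + 0.063 × 1.6911% = 11.5733%.

11.57%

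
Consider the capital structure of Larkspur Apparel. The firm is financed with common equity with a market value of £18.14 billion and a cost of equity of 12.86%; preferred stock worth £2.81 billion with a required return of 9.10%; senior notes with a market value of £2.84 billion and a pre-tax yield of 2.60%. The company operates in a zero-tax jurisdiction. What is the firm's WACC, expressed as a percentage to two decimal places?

Total capital V = 18.14 + 2.81 + 2.84 = 23.79.
Equity: weight = 18.14/23.79 = 0.7625; cost = 12.86%.
Preferred: weight = 2.81/23.79 = 0.1181; cost = 9.1%.
Senior notes: weight = 2.84/23.79 = 0.1194; after-tax cost = 2.6% × (1 − 0%) = 2.6000%.
WACC = 0.7625 × 12.8600% + 0.1181 × 9.1000% + 0.1194 × 2.6000% = 11.1911%.

11.19%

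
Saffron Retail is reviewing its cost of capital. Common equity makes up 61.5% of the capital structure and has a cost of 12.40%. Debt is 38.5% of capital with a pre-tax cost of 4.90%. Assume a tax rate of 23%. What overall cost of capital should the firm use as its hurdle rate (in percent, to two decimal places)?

9.08%

After-tax cost of debt = 4.9% × (1 − 23%) = 3.7730%.
WACC = 0.615 × 12.4000% + 0.385 × 3.7730% = 9.0786%.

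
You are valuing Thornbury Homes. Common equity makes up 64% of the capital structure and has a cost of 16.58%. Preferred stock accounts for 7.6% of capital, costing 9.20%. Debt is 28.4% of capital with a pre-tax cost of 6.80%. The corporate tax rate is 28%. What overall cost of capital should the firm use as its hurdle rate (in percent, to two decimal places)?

After-tax cost of debt = 6.8% × (1 − 28%) = 4.8960%.
WACC = 0.640 × 16.5800% + 0.076 × 9.2000% + 0.284 × 4.8960% = 12.7009%.

12.70%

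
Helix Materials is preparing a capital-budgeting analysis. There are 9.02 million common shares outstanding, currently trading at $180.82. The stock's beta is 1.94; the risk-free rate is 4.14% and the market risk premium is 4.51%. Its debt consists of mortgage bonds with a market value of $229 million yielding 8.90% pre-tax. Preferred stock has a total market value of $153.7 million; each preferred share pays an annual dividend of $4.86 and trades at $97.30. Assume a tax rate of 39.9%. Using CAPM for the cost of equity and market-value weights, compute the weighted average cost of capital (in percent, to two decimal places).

Cost of equity via CAPM: Re = 4.14% + 1.94 × 4.51% = 12.8894%.
Cost of preferred: Rp = 4.86 / 97.3 = 4.9949%.
Market value of equity E = 180.82 × 9.02m = 1630.9964m.
Total capital V = 1630.9964 + 153.7 + 229 = 2013.6964.
Equity: weight = 1630.9964/2013.6964 = 0.8100; cost = 12.8894%.
Preferred: weight = 153.7/2013.6964 = 0.0763; cost = 4.9949%.
Mortgage bonds: weight = 229/2013.6964 = 0.1137; after-tax cost = 8.9% × (1 − 39.9%) = 5.3489%.
WACC = 0.8100 × 12.8894% + 0.0763 × 4.9949% + 0.1137 × 5.3489% = 11.4293%.

11.43%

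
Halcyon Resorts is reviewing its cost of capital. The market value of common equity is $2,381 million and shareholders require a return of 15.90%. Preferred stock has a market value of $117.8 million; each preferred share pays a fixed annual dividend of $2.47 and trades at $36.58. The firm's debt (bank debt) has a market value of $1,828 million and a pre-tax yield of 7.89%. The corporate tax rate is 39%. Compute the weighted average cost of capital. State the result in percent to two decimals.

10.97%

Cost of preferred: Rp = 2.47 / 36.58 = 6.7523%.
Total capital V = 2381 + 117.8 + 1828 = 4326.8.
Equity: weight = 2381/4326.8 = 0.5503; cost = 15.9%.
Preferred: weight = 117.8/4326.8 = 0.0272; cost = 6.7523%.
Bank debt: weight = 1828/4326.8 = 0.4225; after-tax cost = 7.89% × (1 − 39%) = 4.8129%.
WACC = 0.5503 × 15.9000% + 0.0272 × 6.7523% + 0.4225 × 4.8129% = 10.9668%.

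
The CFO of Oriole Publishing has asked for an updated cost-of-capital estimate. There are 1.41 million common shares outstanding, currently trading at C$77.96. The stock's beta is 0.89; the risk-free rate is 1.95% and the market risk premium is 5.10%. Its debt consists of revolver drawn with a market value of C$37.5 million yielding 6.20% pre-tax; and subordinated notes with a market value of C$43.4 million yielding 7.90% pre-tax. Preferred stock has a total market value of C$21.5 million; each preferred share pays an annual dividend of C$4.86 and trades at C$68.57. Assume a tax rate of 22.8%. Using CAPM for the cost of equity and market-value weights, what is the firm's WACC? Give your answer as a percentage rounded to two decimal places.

Cost of equity via CAPM: Re = 1.95% + 0.89 × 5.1% = 6.4890%.
Cost of preferred: Rp = 4.86 / 68.57 = 7.0876%.
Market value of equity E = 77.96 × 1.41m = 109.9236m.
Total capital V = 109.9236 + 21.5 + 37.5 + 43.4 = 212.3236.
Equity: weight = 109.9236/212.3236 = 0.5177; cost = 6.489%.
Preferred: weight = 21.5/212.3236 = 0.1013; cost = 7.0876%.
Revolver drawn: weight = 37.5/212.3236 = 0.1766; after-tax cost = 6.2% × (1 − 22.8%) = 4.7864%.
Subordinated notes: weight = 43.4/212.3236 = 0.2044; after-tax cost = 7.9% × (1 − 22.8%) = 6.0988%.
WACC = 0.5177 × 6.4890% + 0.1013 × 7.0876% + 0.1766 × 4.7864% + 0.2044 × 6.0988% = 6.1691%.

6.17%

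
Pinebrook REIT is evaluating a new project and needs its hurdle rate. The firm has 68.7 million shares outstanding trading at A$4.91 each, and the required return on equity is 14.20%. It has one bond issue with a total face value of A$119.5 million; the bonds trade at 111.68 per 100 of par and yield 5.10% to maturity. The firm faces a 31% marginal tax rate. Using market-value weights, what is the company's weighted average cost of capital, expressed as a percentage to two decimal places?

Market value of equity E = 4.91 × 68.7m = 337.317m. Market value of debt D = 119.5m × 111.68/100 = 133.4576m.
Total capital V = 337.317 + 133.4576 = 470.7746.
Equity: weight = 337.317/470.7746 = 0.7165; cost = 14.2%.
Bonds outstanding: weight = 133.4576/470.7746 = 0.2835; after-tax cost = 5.1% × (1 − 31%) = 3.5190%.
WACC = 0.7165 × 14.2000% + 0.2835 × 3.5190% = 11.1721%.

11.17%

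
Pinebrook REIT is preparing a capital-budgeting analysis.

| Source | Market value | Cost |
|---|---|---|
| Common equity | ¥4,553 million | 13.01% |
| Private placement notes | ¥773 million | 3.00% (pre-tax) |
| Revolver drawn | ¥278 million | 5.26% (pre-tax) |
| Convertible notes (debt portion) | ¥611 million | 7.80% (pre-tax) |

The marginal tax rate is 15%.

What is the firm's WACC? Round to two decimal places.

Total capital V = 4553 + 773 + 278 + 611 = 6215.
Equity: weight = 4553/6215 = 0.7326; cost = 13.01%.
Private placement notes: weight = 773/6215 = 0.1244; after-tax cost = 3% × (1 − 15%) = 2.5500%.
Revolver drawn: weight = 278/6215 = 0.0447; after-tax cost = 5.26% × (1 − 15%) = 4.4710%.
Convertible notes (debt portion): weight = 611/6215 = 0.0983; after-tax cost = 7.8% × (1 − 15%) = 6.6300%.
WACC = 0.7326 × 13.0100% + 0.1244 × 2.5500% + 0.0447 × 4.4710% + 0.0983 × 6.6300% = 10.6998%.

10.70%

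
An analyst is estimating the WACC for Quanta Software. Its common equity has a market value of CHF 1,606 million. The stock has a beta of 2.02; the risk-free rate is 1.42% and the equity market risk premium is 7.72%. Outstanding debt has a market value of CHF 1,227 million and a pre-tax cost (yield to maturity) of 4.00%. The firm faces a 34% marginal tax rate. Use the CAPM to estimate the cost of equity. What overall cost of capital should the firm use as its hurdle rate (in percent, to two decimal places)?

10.79%

Cost of equity via CAPM: Re = 1.42% + 2.02 × 7.72% = 17.0144%.
Total capital V = 1606 + 1227 = 2833.
Equity: weight = 1606/2833 = 0.5669; cost = 17.0144%.
Debt: weight = 1227/2833 = 0.4331; after-tax cost = 4% × (1 − 34%) = 2.6400%.
WACC = 0.5669 × 17.0144% + 0.4331 × 2.6400% = 10.7887%.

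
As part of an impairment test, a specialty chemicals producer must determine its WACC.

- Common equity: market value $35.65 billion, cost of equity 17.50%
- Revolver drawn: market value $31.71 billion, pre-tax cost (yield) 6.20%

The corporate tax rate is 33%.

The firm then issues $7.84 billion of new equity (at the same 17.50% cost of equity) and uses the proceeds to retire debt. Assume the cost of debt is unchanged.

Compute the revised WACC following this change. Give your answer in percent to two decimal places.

12.77%

After the change:
Total capital V = 43.49 + 23.87 = 67.36.
Equity: weight = 43.49/67.36 = 0.6456; cost = 17.5%.
Revolver drawn: weight = 23.87/67.36 = 0.3544; after-tax cost = 6.2% × (1 − 33%) = 4.1540%.
WACC = 0.6456 × 17.5000% + 0.3544 × 4.1540% = 12.7706%.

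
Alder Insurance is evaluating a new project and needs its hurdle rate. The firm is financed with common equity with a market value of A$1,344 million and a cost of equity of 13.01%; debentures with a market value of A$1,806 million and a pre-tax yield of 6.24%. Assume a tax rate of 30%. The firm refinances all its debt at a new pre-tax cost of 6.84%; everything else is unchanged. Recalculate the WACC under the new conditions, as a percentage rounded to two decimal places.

8.30%

After the change:
Total capital V = 1344 + 1806 = 3150.
Equity: weight = 1344/3150 = 0.4267; cost = 13.01%.
Debentures: weight = 1806/3150 = 0.5733; after-tax cost = 6.84% × (1 − 30%) = 4.7880%.
WACC = 0.4267 × 13.0100% + 0.5733 × 4.7880% = 8.2961%.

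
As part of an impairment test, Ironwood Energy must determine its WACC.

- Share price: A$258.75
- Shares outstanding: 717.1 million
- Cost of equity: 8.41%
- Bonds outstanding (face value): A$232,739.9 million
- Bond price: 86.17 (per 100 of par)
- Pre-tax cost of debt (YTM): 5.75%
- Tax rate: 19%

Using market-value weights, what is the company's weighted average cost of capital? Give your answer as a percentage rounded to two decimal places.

6.46%

Market value of equity E = 258.75 × 717.1m = 185549.625m. Market value of debt D = 232739.9m × 86.17/100 = 200551.97183m.
Total capital V = 185549.625 + 200551.97183 = 386101.59683.
Equity: weight = 185549.625/386101.59683 = 0.4806; cost = 8.41%.
Bonds outstanding: weight = 200551.97183/386101.59683 = 0.5194; after-tax cost = 5.75% × (1 − 19%) = 4.6575%.
WACC = 0.4806 × 8.4100% + 0.5194 × 4.6575% = 6.4608%.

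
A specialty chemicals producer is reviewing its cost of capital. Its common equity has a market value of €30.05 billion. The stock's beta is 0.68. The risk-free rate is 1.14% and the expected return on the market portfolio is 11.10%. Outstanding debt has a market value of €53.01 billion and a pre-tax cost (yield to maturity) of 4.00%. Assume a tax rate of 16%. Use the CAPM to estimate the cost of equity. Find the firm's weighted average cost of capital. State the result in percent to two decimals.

Market risk premium = 11.1% − 1.14% = 9.96%.
Cost of equity via CAPM: Re = 1.14% + 0.68 × 9.96% = 7.9128%.
Total capital V = 30.05 + 53.01 = 83.06.
Equity: weight = 30.05/83.06 = 0.3618; cost = 7.9128%.
Debt: weight = 53.01/83.06 = 0.6382; after-tax cost = 4% × (1 − 16%) = 3.3600%.
WACC = 0.3618 × 7.9128% + 0.6382 × 3.3600% = 5.0071%.

5.01%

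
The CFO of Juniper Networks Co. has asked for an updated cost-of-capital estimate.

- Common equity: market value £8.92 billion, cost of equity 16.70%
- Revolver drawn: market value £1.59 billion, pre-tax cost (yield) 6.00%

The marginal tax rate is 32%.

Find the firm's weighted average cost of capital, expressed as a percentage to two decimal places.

Total capital V = 8.92 + 1.59 = 10.51.
Equity: weight = 8.92/10.51 = 0.8487; cost = 16.7%.
Revolver drawn: weight = 1.59/10.51 = 0.1513; after-tax cost = 6% × (1 − 32%) = 4.0800%.
WACC = 0.8487 × 16.7000% + 0.1513 × 4.0800% = 14.7908%.

14.79%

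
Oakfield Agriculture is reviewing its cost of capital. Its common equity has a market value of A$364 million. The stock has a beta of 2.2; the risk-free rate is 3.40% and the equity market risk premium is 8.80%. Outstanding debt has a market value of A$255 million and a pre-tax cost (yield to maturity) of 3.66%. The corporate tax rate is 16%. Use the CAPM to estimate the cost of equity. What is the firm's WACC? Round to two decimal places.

Cost of equity via CAPM: Re = 3.4% + 2.2 × 8.8% = 22.7600%.
Total capital V = 364 + 255 = 619.
Equity: weight = 364/619 = 0.5880; cost = 22.76%.
Debt: weight = 255/619 = 0.4120; after-tax cost = 3.66% × (1 − 16%) = 3.0744%.
WACC = 0.5880 × 22.7600% + 0.4120 × 3.0744% = 14.6504%.

14.65%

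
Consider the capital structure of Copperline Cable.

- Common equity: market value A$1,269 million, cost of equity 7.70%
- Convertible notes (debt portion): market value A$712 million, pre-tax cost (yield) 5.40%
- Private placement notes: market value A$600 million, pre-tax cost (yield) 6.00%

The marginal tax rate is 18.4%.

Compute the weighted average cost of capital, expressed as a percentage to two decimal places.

6.14%

Total capital V = 1269 + 712 + 600 = 2581.
Equity: weight = 1269/2581 = 0.4917; cost = 7.7%.
Convertible notes (debt portion): weight = 712/2581 = 0.2759; after-tax cost = 5.4% × (1 − 18.4%) = 4.4064%.
Private placement notes: weight = 600/2581 = 0.2325; after-tax cost = 6% × (1 − 18.4%) = 4.8960%.
WACC = 0.4917 × 7.7000% + 0.2759 × 4.4064% + 0.2325 × 4.8960% = 6.1396%.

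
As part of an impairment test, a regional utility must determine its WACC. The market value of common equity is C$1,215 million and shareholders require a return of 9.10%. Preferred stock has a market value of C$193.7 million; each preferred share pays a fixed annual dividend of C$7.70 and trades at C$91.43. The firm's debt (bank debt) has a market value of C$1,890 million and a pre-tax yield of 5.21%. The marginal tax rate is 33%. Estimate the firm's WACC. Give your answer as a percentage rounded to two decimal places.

5.85%

Cost of preferred: Rp = 7.7 / 91.43 = 8.4217%.
Total capital V = 1215 + 193.7 + 1890 = 3298.7.
Equity: weight = 1215/3298.7 = 0.3683; cost = 9.1%.
Preferred: weight = 193.7/3298.7 = 0.0587; cost = 8.4217%.
Bank debt: weight = 1890/3298.7 = 0.5730; after-tax cost = 5.21% × (1 − 33%) = 3.4907%.
WACC = 0.3683 × 9.1000% + 0.0587 × 8.4217% + 0.5730 × 3.4907% = 5.8463%.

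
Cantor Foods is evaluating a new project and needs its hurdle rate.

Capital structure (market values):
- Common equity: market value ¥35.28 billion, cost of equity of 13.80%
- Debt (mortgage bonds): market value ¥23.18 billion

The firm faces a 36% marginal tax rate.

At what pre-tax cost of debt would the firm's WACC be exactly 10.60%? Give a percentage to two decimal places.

8.95%

Total capital V = 35.28 + 23.18 = 58.46.
Equity weight = 35.28/58.46 = 0.6035.
Mortgage bonds weight = 23.18/58.46 = 0.3965.
Equity contribution = 0.6035 × 13.8% = 8.3282%.
Remaining for debt = 10.6% − 8.3282% = 2.2718%.
Rd × (1 − 36%) × 0.3965 = 2.2718%  ⇒  Rd = 8.9525%.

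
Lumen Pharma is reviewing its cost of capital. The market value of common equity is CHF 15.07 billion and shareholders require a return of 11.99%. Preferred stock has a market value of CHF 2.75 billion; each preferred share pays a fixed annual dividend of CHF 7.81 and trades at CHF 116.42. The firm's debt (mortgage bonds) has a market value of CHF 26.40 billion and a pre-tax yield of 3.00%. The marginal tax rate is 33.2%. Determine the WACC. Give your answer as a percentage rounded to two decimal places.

Cost of preferred: Rp = 7.81 / 116.42 = 6.7085%.
Total capital V = 15.07 + 2.75 + 26.4 = 44.22.
Equity: weight = 15.07/44.22 = 0.3408; cost = 11.99%.
Preferred: weight = 2.75/44.22 = 0.0622; cost = 6.7085%.
Mortgage bonds: weight = 26.4/44.22 = 0.5970; after-tax cost = 3% × (1 − 33.2%) = 2.0040%.
WACC = 0.3408 × 11.9900% + 0.0622 × 6.7085% + 0.5970 × 2.0040% = 5.6998%.

5.70%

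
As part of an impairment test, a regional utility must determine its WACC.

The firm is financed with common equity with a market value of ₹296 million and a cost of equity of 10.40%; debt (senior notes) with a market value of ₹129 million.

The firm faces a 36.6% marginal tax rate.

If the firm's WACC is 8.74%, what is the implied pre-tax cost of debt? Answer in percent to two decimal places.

Total capital V = 296 + 129 = 425.
Equity weight = 296/425 = 0.6965.
Senior notes weight = 129/425 = 0.3035.
Equity contribution = 0.6965 × 10.4% = 7.2433%.
Remaining for debt = 8.74% − 7.2433% = 1.4967%.
Rd × (1 − 36.6%) × 0.3035 = 1.4967%  ⇒  Rd = 7.7776%.

7.78%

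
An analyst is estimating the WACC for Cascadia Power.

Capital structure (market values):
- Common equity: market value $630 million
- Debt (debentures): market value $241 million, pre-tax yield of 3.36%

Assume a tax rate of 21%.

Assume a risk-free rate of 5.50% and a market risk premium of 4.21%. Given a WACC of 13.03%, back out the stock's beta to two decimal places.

Total capital V = 630 + 241 = 871.
Equity weight = 630/871 = 0.7233.
Debentures weight = 241/871 = 0.2767.
Debt contribution = 0.2767 × 3.36% × (1 − 21%) = 0.7345%.
Required equity contribution = 13.03% − 0.7345% = 12.2955%  ⇒  Re = 16.9991%.
CAPM: 16.9991% = 5.5% + β × 4.21%  ⇒  β = 2.7314.

2.73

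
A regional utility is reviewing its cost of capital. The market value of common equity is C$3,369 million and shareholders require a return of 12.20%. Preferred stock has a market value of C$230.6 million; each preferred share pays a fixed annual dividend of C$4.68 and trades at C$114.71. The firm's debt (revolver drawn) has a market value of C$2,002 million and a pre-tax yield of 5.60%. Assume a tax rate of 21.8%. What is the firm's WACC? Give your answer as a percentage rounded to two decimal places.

Cost of preferred: Rp = 4.68 / 114.71 = 4.0799%.
Total capital V = 3369 + 230.6 + 2002 = 5601.6.
Equity: weight = 3369/5601.6 = 0.6014; cost = 12.2%.
Preferred: weight = 230.6/5601.6 = 0.0412; cost = 4.0799%.
Revolver drawn: weight = 2002/5601.6 = 0.3574; after-tax cost = 5.6% × (1 − 21.8%) = 4.3792%.
WACC = 0.6014 × 12.2000% + 0.0412 × 4.0799% + 0.3574 × 4.3792% = 9.0706%.

9.07%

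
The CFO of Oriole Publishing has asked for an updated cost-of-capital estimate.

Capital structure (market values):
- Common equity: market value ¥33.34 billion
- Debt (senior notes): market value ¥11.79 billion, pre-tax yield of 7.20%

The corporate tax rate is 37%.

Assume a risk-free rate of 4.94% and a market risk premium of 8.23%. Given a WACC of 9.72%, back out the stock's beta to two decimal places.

Total capital V = 33.34 + 11.79 = 45.13.
Equity weight = 33.34/45.13 = 0.7388.
Senior notes weight = 11.79/45.13 = 0.2612.
Debt contribution = 0.2612 × 7.2% × (1 − 37%) = 1.1850%.
Required equity contribution = 9.72% − 1.1850% = 8.5350%  ⇒  Re = 11.5532%.
CAPM: 11.5532% = 4.94% + β × 8.23%  ⇒  β = 0.8035.

0.80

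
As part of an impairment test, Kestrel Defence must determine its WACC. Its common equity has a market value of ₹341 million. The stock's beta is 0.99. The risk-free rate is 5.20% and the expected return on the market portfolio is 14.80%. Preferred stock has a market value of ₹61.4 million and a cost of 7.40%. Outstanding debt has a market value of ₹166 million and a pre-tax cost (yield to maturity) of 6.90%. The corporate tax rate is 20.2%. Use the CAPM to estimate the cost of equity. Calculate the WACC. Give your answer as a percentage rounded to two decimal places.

Market risk premium = 14.8% − 5.2% = 9.6%.
Cost of equity via CAPM: Re = 5.2% + 0.99 × 9.6% = 14.7040%.
Total capital V = 341 + 61.4 + 166 = 568.4.
Equity: weight = 341/568.4 = 0.5999; cost = 14.704%.
Preferred: weight = 61.4/568.4 = 0.1080; cost = 7.4%.
Debt: weight = 166/568.4 = 0.2920; after-tax cost = 6.9% × (1 − 20.2%) = 5.5062%.
WACC = 0.5999 × 14.7040% + 0.1080 × 7.4000% + 0.2920 × 5.5062% = 11.2288%.

11.23%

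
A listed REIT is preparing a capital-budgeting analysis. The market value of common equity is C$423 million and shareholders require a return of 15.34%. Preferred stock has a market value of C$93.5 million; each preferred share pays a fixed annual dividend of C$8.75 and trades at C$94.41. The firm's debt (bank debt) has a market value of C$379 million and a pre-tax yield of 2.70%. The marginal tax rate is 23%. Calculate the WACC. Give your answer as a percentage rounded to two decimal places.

Cost of preferred: Rp = 8.75 / 94.41 = 9.2681%.
Total capital V = 423 + 93.5 + 379 = 895.5.
Equity: weight = 423/895.5 = 0.4724; cost = 15.34%.
Preferred: weight = 93.5/895.5 = 0.1044; cost = 9.2681%.
Bank debt: weight = 379/895.5 = 0.4232; after-tax cost = 2.7% × (1 − 23%) = 2.0790%.
WACC = 0.4724 × 15.3400% + 0.1044 × 9.2681% + 0.4232 × 2.0790% = 9.0936%.

9.09%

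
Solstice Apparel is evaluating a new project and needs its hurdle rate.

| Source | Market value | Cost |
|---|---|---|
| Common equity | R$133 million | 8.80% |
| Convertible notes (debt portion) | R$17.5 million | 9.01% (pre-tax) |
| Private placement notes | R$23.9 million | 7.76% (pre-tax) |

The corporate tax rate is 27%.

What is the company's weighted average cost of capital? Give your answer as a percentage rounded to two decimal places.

8.15%

Total capital V = 133 + 17.5 + 23.9 = 174.4.
Equity: weight = 133/174.4 = 0.7626; cost = 8.8%.
Convertible notes (debt portion): weight = 17.5/174.4 = 0.1003; after-tax cost = 9.01% × (1 − 27%) = 6.5773%.
Private placement notes: weight = 23.9/174.4 = 0.1370; after-tax cost = 7.76% × (1 − 27%) = 5.6648%.
WACC = 0.7626 × 8.8000% + 0.1003 × 6.5773% + 0.1370 × 5.6648% = 8.1473%.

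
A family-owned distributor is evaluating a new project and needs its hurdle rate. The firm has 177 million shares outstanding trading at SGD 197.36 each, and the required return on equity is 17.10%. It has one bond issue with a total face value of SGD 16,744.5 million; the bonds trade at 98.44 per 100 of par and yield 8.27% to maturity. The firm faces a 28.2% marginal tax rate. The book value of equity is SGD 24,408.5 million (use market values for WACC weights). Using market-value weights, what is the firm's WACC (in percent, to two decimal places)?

13.52%

Market value of equity E = 197.36 × 177m = 34932.72m. Market value of debt D = 16744.5m × 98.44/100 = 16483.2858m.
Total capital V = 34932.72 + 16483.2858 = 51416.0058.
Equity: weight = 34932.72/51416.0058 = 0.6794; cost = 17.1%.
Bonds outstanding: weight = 16483.2858/51416.0058 = 0.3206; after-tax cost = 8.27% × (1 − 28.2%) = 5.9379%.
WACC = 0.6794 × 17.1000% + 0.3206 × 5.9379% = 13.5216%.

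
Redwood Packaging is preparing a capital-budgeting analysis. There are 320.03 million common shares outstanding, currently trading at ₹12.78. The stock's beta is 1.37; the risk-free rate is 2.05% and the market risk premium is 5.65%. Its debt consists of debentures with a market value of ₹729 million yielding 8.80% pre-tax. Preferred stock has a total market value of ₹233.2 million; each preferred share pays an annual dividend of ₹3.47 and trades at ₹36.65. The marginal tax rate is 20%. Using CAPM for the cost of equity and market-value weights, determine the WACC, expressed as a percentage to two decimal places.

9.38%

Cost of equity via CAPM: Re = 2.05% + 1.37 × 5.65% = 9.7905%.
Cost of preferred: Rp = 3.47 / 36.65 = 9.4679%.
Market value of equity E = 12.78 × 320.03m = 4089.9834m.
Total capital V = 4089.9834 + 233.2 + 729 = 5052.1834.
Equity: weight = 4089.9834/5052.1834 = 0.8095; cost = 9.7905%.
Preferred: weight = 233.2/5052.1834 = 0.0462; cost = 9.4679%.
Debentures: weight = 729/5052.1834 = 0.1443; after-tax cost = 8.8% × (1 − 20%) = 7.0400%.
WACC = 0.8095 × 9.7905% + 0.0462 × 9.4679% + 0.1443 × 7.0400% = 9.3787%.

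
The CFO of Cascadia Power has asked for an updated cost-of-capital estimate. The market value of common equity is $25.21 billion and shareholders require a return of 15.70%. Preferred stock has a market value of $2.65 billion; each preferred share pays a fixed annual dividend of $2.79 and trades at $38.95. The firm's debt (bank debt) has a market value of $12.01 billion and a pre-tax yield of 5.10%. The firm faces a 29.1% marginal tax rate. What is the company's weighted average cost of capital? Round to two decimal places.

11.49%

Cost of preferred: Rp = 2.79 / 38.95 = 7.1630%.
Total capital V = 25.21 + 2.65 + 12.01 = 39.87.
Equity: weight = 25.21/39.87 = 0.6323; cost = 15.7%.
Preferred: weight = 2.65/39.87 = 0.0665; cost = 7.163%.
Bank debt: weight = 12.01/39.87 = 0.3012; after-tax cost = 5.1% × (1 − 29.1%) = 3.6159%.
WACC = 0.6323 × 15.7000% + 0.0665 × 7.1630% + 0.3012 × 3.6159% = 11.4925%.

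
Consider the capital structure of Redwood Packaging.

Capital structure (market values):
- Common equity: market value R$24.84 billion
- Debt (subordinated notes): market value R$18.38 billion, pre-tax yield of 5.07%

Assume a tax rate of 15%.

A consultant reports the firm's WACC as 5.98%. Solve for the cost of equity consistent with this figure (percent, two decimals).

7.22%

Total capital V = 24.84 + 18.38 = 43.22.
Equity weight = 24.84/43.22 = 0.5747.
Subordinated notes weight = 18.38/43.22 = 0.4253.
Debt contribution = 0.4253 × 5.07% × (1 − 15%) = 1.8327%.
Required equity contribution = 5.98% − 1.8327% = 4.1473%.
Re = 4.1473% / 0.5747 = 7.2161%.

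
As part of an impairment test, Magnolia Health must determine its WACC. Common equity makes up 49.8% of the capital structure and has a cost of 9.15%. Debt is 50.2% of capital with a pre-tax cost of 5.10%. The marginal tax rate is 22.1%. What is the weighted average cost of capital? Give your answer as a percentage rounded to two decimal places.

6.55%

After-tax cost of debt = 5.1% × (1 − 22.1%) = 3.9729%.
WACC = 0.498 × 9.1500% + 0.502 × 3.9729% = 6.5511%.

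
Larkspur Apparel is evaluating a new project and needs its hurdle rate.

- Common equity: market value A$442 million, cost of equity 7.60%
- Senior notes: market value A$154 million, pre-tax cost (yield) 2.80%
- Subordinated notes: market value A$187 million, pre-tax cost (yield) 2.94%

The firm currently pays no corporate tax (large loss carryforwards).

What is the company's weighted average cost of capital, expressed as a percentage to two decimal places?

Total capital V = 442 + 154 + 187 = 783.
Equity: weight = 442/783 = 0.5645; cost = 7.6%.
Senior notes: weight = 154/783 = 0.1967; after-tax cost = 2.8% × (1 − 0%) = 2.8000%.
Subordinated notes: weight = 187/783 = 0.2388; after-tax cost = 2.94% × (1 − 0%) = 2.9400%.
WACC = 0.5645 × 7.6000% + 0.1967 × 2.8000% + 0.2388 × 2.9400% = 5.5430%.

5.54%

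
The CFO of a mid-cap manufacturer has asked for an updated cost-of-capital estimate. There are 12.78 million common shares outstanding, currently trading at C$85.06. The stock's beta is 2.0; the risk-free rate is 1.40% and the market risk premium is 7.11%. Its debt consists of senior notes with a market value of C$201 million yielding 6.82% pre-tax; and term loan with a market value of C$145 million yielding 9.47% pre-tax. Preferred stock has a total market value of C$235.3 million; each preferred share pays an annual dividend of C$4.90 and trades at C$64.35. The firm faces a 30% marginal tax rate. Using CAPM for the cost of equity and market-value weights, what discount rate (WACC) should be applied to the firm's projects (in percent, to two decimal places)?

12.40%

Cost of equity via CAPM: Re = 1.4% + 2.0 × 7.11% = 15.6200%.
Cost of preferred: Rp = 4.9 / 64.35 = 7.6146%.
Market value of equity E = 85.06 × 12.78m = 1087.0668m.
Total capital V = 1087.0668 + 235.3 + 201 + 145 = 1668.3668.
Equity: weight = 1087.0668/1668.3668 = 0.6516; cost = 15.62%.
Preferred: weight = 235.3/1668.3668 = 0.1410; cost = 7.6146%.
Senior notes: weight = 201/1668.3668 = 0.1205; after-tax cost = 6.82% × (1 − 30%) = 4.7740%.
Term loan: weight = 145/1668.3668 = 0.0869; after-tax cost = 9.47% × (1 − 30%) = 6.6290%.
WACC = 0.6516 × 15.6200% + 0.1410 × 7.6146% + 0.1205 × 4.7740% + 0.0869 × 6.6290% = 12.4028%.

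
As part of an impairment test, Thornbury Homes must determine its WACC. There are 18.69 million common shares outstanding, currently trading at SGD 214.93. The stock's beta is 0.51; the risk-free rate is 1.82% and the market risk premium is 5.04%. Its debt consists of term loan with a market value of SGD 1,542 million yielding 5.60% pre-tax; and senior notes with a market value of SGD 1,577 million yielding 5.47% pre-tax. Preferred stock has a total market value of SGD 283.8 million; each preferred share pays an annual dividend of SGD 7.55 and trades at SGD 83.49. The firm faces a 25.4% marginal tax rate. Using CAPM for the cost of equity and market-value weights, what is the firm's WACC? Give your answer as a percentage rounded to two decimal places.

Cost of equity via CAPM: Re = 1.82% + 0.51 × 5.04% = 4.3904%.
Cost of preferred: Rp = 7.55 / 83.49 = 9.0430%.
Market value of equity E = 214.93 × 18.69m = 4017.0417m.
Total capital V = 4017.0417 + 283.8 + 1542 + 1577 = 7419.8417.
Equity: weight = 4017.0417/7419.8417 = 0.5414; cost = 4.3904%.
Preferred: weight = 283.8/7419.8417 = 0.0382; cost = 9.043%.
Term loan: weight = 1542/7419.8417 = 0.2078; after-tax cost = 5.6% × (1 − 25.4%) = 4.1776%.
Senior notes: weight = 1577/7419.8417 = 0.2125; after-tax cost = 5.47% × (1 − 25.4%) = 4.0806%.
WACC = 0.5414 × 4.3904% + 0.0382 × 9.0430% + 0.2078 × 4.1776% + 0.2125 × 4.0806% = 4.4583%.

4.46%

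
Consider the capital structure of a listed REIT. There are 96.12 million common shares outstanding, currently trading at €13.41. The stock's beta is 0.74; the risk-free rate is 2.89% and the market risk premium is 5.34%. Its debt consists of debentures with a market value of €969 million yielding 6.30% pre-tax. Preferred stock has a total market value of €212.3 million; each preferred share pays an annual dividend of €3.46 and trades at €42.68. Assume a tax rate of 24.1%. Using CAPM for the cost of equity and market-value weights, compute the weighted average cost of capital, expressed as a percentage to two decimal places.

6.14%

Cost of equity via CAPM: Re = 2.89% + 0.74 × 5.34% = 6.8416%.
Cost of preferred: Rp = 3.46 / 42.68 = 8.1068%.
Market value of equity E = 13.41 × 96.12m = 1288.9692m.
Total capital V = 1288.9692 + 212.3 + 969 = 2470.2692.
Equity: weight = 1288.9692/2470.2692 = 0.5218; cost = 6.8416%.
Preferred: weight = 212.3/2470.2692 = 0.0859; cost = 8.1068%.
Debentures: weight = 969/2470.2692 = 0.3923; after-tax cost = 6.3% × (1 − 24.1%) = 4.7817%.
WACC = 0.5218 × 6.8416% + 0.0859 × 8.1068% + 0.3923 × 4.7817% = 6.1423%.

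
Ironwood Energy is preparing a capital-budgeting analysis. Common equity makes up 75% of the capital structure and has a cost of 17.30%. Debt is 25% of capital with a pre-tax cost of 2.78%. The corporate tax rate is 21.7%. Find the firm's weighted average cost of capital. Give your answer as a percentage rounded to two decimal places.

After-tax cost of debt = 2.78% × (1 − 21.7%) = 2.1767%.
WACC = 0.750 × 17.3000% + 0.250 × 2.1767% = 13.5192%.

13.52%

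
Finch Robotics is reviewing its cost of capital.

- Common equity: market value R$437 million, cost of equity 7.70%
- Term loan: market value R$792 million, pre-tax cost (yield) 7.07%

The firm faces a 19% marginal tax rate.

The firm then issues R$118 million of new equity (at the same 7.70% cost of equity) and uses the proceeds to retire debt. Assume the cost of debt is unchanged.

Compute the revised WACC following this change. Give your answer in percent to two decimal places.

After the change:
Total capital V = 555 + 674 = 1229.
Equity: weight = 555/1229 = 0.4516; cost = 7.7%.
Term loan: weight = 674/1229 = 0.5484; after-tax cost = 7.07% × (1 − 19%) = 5.7267%.
WACC = 0.4516 × 7.7000% + 0.5484 × 5.7267% = 6.6178%.

6.62%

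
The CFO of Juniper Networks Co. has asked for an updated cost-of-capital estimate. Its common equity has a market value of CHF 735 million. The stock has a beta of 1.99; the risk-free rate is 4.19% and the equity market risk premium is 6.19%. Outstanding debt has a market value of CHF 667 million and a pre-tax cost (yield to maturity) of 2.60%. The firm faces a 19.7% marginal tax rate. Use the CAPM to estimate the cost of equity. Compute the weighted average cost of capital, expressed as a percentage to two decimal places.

Cost of equity via CAPM: Re = 4.19% + 1.99 × 6.19% = 16.5081%.
Total capital V = 735 + 667 = 1402.
Equity: weight = 735/1402 = 0.5243; cost = 16.5081%.
Debt: weight = 667/1402 = 0.4757; after-tax cost = 2.6% × (1 − 19.7%) = 2.0878%.
WACC = 0.5243 × 16.5081% + 0.4757 × 2.0878% = 9.6477%.

9.65%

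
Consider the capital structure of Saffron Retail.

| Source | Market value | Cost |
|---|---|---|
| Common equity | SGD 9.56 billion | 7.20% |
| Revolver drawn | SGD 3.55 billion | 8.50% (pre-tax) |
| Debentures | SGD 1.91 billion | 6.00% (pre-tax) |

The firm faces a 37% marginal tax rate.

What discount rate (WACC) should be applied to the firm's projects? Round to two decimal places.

Total capital V = 9.56 + 3.55 + 1.91 = 15.02.
Equity: weight = 9.56/15.02 = 0.6365; cost = 7.2%.
Revolver drawn: weight = 3.55/15.02 = 0.2364; after-tax cost = 8.5% × (1 − 37%) = 5.3550%.
Debentures: weight = 1.91/15.02 = 0.1272; after-tax cost = 6% × (1 − 37%) = 3.7800%.
WACC = 0.6365 × 7.2000% + 0.2364 × 5.3550% + 0.1272 × 3.7800% = 6.3290%.

6.33%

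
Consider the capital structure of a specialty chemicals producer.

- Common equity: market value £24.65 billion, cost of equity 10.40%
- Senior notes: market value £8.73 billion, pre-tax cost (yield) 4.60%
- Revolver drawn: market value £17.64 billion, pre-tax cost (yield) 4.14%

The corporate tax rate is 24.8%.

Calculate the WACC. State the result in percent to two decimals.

Total capital V = 24.65 + 8.73 + 17.64 = 51.02.
Equity: weight = 24.65/51.02 = 0.4831; cost = 10.4%.
Senior notes: weight = 8.73/51.02 = 0.1711; after-tax cost = 4.6% × (1 − 24.8%) = 3.4592%.
Revolver drawn: weight = 17.64/51.02 = 0.3457; after-tax cost = 4.14% × (1 − 24.8%) = 3.1133%.
WACC = 0.4831 × 10.4000% + 0.1711 × 3.4592% + 0.3457 × 3.1133% = 6.6930%.

6.69%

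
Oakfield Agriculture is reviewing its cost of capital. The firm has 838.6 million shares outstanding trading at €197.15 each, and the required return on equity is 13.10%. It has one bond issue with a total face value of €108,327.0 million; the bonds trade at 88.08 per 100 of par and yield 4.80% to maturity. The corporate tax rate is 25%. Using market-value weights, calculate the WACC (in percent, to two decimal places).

9.62%

Market value of equity E = 197.15 × 838.6m = 165329.99m. Market value of debt D = 108327m × 88.08/100 = 95414.4216m.
Total capital V = 165329.99 + 95414.4216 = 260744.4116.
Equity: weight = 165329.99/260744.4116 = 0.6341; cost = 13.1%.
Bonds outstanding: weight = 95414.4216/260744.4116 = 0.3659; after-tax cost = 4.8% × (1 − 25%) = 3.6000%.
WACC = 0.6341 × 13.1000% + 0.3659 × 3.6000% = 9.6237%.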